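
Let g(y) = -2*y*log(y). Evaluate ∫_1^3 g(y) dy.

4 - 9*log(3)

Integrate by parts once (u = ln y, dv = -2*y dy).
An antiderivative is F(y) = -y**2*(2*log(y) - 1)/2.
Then F(3) - F(1) = (9/2 - 9*log(3)) - (1/2) = 4 - 9*log(3).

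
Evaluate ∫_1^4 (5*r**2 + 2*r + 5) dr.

By the power rule, an antiderivative is F(r) = 5*r**3/3 + r**2 + 5*r.
Then F(4) - F(1) = (428/3) - (23/3) = 135.

135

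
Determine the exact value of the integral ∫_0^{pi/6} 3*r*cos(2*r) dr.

Integrate by parts once (u = r, dv = 3*cos(2*r) dr).
An antiderivative is F(r) = 3*r*sin(2*r)/2 + 3*cos(2*r)/4.
Then F(pi/6) - F(0) = (3/8 + sqrt(3)*pi/8) - (3/4) = -3/8 + sqrt(3)*pi/8.

-3/8 + sqrt(3)*pi/8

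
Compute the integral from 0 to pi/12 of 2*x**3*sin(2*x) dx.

Integrate by parts 3 times (u = x^3, dv = 2*sin(2*x) dx).
An antiderivative is F(x) = -x**3*cos(2*x) + 3*x**2*sin(2*x)/2 + 3*x*cos(2*x)/2 - 3*sin(2*x)/4.
Then F(pi/12) - F(0) = (-3/8 - sqrt(3)*pi**3/3456 + pi**2/192 + sqrt(3)*pi/16) - (0) = -3/8 - sqrt(3)*pi**3/3456 + pi**2/192 + sqrt(3)*pi/16.

-3/8 - sqrt(3)*pi**3/3456 + pi**2/192 + sqrt(3)*pi/16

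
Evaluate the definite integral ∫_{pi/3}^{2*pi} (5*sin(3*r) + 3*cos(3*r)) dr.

An antiderivative is F(r) = sin(3*r) - 5*cos(3*r)/3.
Then F(2*pi) - F(pi/3) = (-5/3) - (5/3) = -10/3.

-10/3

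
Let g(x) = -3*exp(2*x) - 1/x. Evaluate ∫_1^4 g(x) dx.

An antiderivative is F(x) = -3*exp(2*x)/2 - log(x).
Then F(4) - F(1) = (-3*exp(8)/2 - log(4)) - (-3*exp(2)/2) = -3*exp(8)/2 - log(4) + 3*exp(2)/2.

-3*exp(8)/2 - log(4) + 3*exp(2)/2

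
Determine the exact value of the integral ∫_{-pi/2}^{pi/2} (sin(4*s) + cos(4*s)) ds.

An antiderivative is F(s) = sin(4*s)/4 - cos(4*s)/4.
Then F(pi/2) - F(-pi/2) = (-1/4) - (-1/4) = 0.

0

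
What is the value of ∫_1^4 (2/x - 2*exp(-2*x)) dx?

An antiderivative is F(x) = 2*log(x) + exp(-2*x).
Then F(4) - F(1) = (exp(-8) + 4*log(2)) - (exp(-2)) = -exp(-2) + exp(-8) + 4*log(2).

-exp(-2) + exp(-8) + 4*log(2)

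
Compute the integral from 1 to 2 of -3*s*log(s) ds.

9/4 - log(64)

Integrate by parts once (u = ln s, dv = -3*s ds).
An antiderivative is F(s) = -3*s**2*(2*log(s) - 1)/4.
Then F(2) - F(1) = (3 - log(64)) - (3/4) = 9/4 - log(64).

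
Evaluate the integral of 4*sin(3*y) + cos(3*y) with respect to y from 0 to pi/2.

1

An antiderivative is F(y) = sin(3*y)/3 - 4*cos(3*y)/3.
Then F(pi/2) - F(0) = (-1/3) - (-4/3) = 1.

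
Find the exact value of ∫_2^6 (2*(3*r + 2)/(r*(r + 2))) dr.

Factor the denominator: r**2 + 2*r = (r + 2)r.
Partial fractions: 2*(3*r + 2)/(r*(r + 2)) = 4/(r + 2) + 2/r.
An antiderivative is F(r) = 2*log(r) + 4*log(r + 2).
Then F(6) - F(2) = (2*log(3) + 14*log(2)) - (10*log(2)) = 2*log(3) + 4*log(2).

2*log(3) + 4*log(2)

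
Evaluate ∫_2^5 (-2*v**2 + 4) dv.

-66

By the power rule, an antiderivative is F(v) = -2*v**3/3 + 4*v.
Then F(5) - F(2) = (-190/3) - (8/3) = -66.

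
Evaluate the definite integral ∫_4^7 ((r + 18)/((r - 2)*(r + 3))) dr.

Factor the denominator: r**2 + r - 6 = (r + 3)(r - 2).
Partial fractions: (r + 18)/((r - 2)*(r + 3)) = -3/(r + 3) + 4/(r - 2).
An antiderivative is F(r) = 4*log(r - 2) - 3*log(r + 3).
Then F(7) - F(4) = (log(5/8)) - (-3*log(7) + 4*log(2)) = -7*log(2) + log(5) + 3*log(7).

-7*log(2) + log(5) + 3*log(7)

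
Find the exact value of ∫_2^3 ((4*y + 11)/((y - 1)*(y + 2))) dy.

-log(5) + 7*log(2)

Factor the denominator: y**2 + y - 2 = (y + 2)(y - 1).
Partial fractions: (4*y + 11)/((y - 1)*(y + 2)) = -1/(y + 2) + 5/(y - 1).
An antiderivative is F(y) = 5*log(y - 1) - log(y + 2).
Then F(3) - F(2) = (log(32/5)) - (-log(4)) = -log(5) + 7*log(2).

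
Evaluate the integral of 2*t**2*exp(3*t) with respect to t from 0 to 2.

Integrate by parts twice (u = t^2, dv = 2*exp(3*t) dt).
An antiderivative is F(t) = (18*t**2 - 12*t + 4)*exp(3*t)/27.
Then F(2) - F(0) = (52*exp(6)/27) - (4/27) = -4/27 + 52*exp(6)/27.

-4/27 + 52*exp(6)/27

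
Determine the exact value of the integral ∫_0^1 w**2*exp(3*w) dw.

-2/27 + 5*exp(3)/27

Integrate by parts twice (u = w^2, dv = exp(3*w) dw).
An antiderivative is F(w) = (9*w**2 - 6*w + 2)*exp(3*w)/27.
Then F(1) - F(0) = (5*exp(3)/27) - (2/27) = -2/27 + 5*exp(3)/27.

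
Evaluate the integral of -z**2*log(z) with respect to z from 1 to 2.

Integrate by parts once (u = ln z, dv = -z**2 dz).
An antiderivative is F(z) = -z**3*(3*log(z) - 1)/9.
Then F(2) - F(1) = (8/9 - 8*log(2)/3) - (1/9) = 7/9 - 8*log(2)/3.

7/9 - 8*log(2)/3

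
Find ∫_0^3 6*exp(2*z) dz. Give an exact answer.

Let u = 2*z, so du = 2 dz. When z = 0, u = 0; when z = 3, u = 6.
The integral becomes 3·∫ exp(u) du from 0 to 6, with antiderivative 3*exp(u).
Back in z: F(z) = 3*exp(2*z).
Then F(3) - F(0) = (3*exp(6)) - (3) = -3 + 3*exp(6).

-3 + 3*exp(6)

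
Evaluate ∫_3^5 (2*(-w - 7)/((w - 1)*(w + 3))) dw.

Factor the denominator: w**2 + 2*w - 3 = (w + 3)(w - 1).
Partial fractions: 2*(-w - 7)/((w - 1)*(w + 3)) = 2/(w + 3) - 4/(w - 1).
An antiderivative is F(w) = -4*log(w - 1) + 2*log(w + 3).
Then F(5) - F(3) = (-log(4)) - (log(9/4)) = -log(9).

-log(9)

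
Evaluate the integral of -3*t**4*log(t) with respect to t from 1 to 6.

Integrate by parts once (u = ln t, dv = -3*t**4 dt).
An antiderivative is F(t) = -3*t**5*(5*log(t) - 1)/25.
Then F(6) - F(1) = (23328/25 - 23328*log(6)/5) - (3/25) = 933 - 23328*log(6)/5.

933 - 23328*log(6)/5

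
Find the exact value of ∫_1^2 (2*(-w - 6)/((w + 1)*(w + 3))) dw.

Factor the denominator: w**2 + 4*w + 3 = (w + 3)(w + 1).
Partial fractions: 2*(-w - 6)/((w + 1)*(w + 3)) = 3/(w + 3) - 5/(w + 1).
An antiderivative is F(w) = -5*log(w + 1) + 3*log(w + 3).
Then F(2) - F(1) = (-5*log(3) + 3*log(5)) - (log(2)) = -5*log(3) - log(2) + 3*log(5).

-5*log(3) - log(2) + 3*log(5)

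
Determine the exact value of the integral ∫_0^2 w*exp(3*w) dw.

1/9 + 5*exp(6)/9

Integrate by parts once (u = w, dv = exp(3*w) dw).
An antiderivative is F(w) = (3*w - 1)*exp(3*w)/9.
Then F(2) - F(0) = (5*exp(6)/9) - (-1/9) = 1/9 + 5*exp(6)/9.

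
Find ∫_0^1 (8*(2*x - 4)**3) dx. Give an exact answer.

Let u = 2*x - 4, so du = 2 dx. When x = 0, u = -4; when x = 1, u = -2.
The integral becomes 4·∫ u**3 du from -4 to -2, with antiderivative u**4.
Back in x: F(x) = (2*x - 4)**4.
Then F(1) - F(0) = (16) - (256) = -240.

-240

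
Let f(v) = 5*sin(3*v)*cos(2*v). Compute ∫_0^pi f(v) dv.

Use the identity sin(3*v)cos(2*v) = [sin(5*v) + sin(v)]/2.
An antiderivative is F(v) = -5*cos(v)/2 - cos(5*v)/2.
Then F(pi) - F(0) = (3) - (-3) = 6.

6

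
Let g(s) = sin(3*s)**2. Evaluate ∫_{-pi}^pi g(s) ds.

pi

Use the identity sin^2(3*s) = (1 - cos(6*s))/2.
An antiderivative is F(s) = s/2 - sin(6*s)/12.
Then F(pi) - F(-pi) = (pi/2) - (-pi/2) = pi.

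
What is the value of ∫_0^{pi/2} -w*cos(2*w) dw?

1/2

Integrate by parts once (u = w, dv = -cos(2*w) dw).
An antiderivative is F(w) = -w*sin(2*w)/2 - cos(2*w)/4.
Then F(pi/2) - F(0) = (1/4) - (-1/4) = 1/2.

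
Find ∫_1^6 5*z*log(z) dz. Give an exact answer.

-175/4 + 90*log(2) + 90*log(3)

Integrate by parts once (u = ln z, dv = 5*z dz).
An antiderivative is F(z) = 5*z**2*(2*log(z) - 1)/4.
Then F(6) - F(1) = (-45 + 90*log(2) + 90*log(3)) - (-5/4) = -175/4 + 90*log(2) + 90*log(3).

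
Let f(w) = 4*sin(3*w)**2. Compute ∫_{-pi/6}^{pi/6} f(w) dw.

Use the identity sin^2(3*w) = (1 - cos(6*w))/2.
An antiderivative is F(w) = 2*w - sin(6*w)/3.
Then F(pi/6) - F(-pi/6) = (pi/3) - (-pi/3) = 2*pi/3.

2*pi/3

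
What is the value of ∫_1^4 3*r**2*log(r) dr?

-21 + 128*log(2)

Integrate by parts once (u = ln r, dv = 3*r**2 dr).
An antiderivative is F(r) = r**3*(3*log(r) - 1)/3.
Then F(4) - F(1) = (-64/3 + 128*log(2)) - (-1/3) = -21 + 128*log(2).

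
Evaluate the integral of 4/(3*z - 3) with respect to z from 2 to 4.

An antiderivative is F(z) = 4*log(3*z - 3)/3.
Then F(4) - F(2) = (8*log(3)/3) - (4*log(3)/3) = 4*log(3)/3.

4*log(3)/3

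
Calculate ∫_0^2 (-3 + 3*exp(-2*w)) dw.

-9/2 - 3*exp(-4)/2

An antiderivative is F(w) = -3*w - 3*exp(-2*w)/2.
Then F(2) - F(0) = (-6 - 3*exp(-4)/2) - (-3/2) = -9/2 - 3*exp(-4)/2.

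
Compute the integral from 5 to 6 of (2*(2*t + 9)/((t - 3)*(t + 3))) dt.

Factor the denominator: t**2 - 9 = (t + 3)(t - 3).
Partial fractions: 2*(2*t + 9)/((t - 3)*(t + 3)) = -1/(t + 3) + 5/(t - 3).
An antiderivative is F(t) = 5*log(t - 3) - log(t + 3).
Then F(6) - F(5) = (log(27)) - (log(4)) = log(27/4).

log(27/4)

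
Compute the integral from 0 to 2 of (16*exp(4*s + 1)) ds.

Let u = 4*s + 1, so du = 4 ds. When s = 0, u = 1; when s = 2, u = 9.
The integral becomes 4·∫ exp(u) du from 1 to 9, with antiderivative 4*exp(u).
Back in s: F(s) = 4*exp(4*s + 1).
Then F(2) - F(0) = (4*exp(9)) - (4*exp(1)) = -4*exp(1)*(1 - exp(8)).

-4*exp(1)*(1 - exp(8))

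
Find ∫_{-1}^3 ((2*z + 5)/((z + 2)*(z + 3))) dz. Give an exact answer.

log(15)

Factor the denominator: z**2 + 5*z + 6 = (z + 3)(z + 2).
Partial fractions: (2*z + 5)/((z + 2)*(z + 3)) = 1/(z + 3) + 1/(z + 2).
An antiderivative is F(z) = log(z + 2) + log(z + 3).
Then F(3) - F(-1) = (log(30)) - (log(2)) = log(15).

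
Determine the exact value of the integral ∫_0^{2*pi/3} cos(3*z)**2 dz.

Use the identity cos^2(3*z) = (1 + cos(6*z))/2.
An antiderivative is F(z) = z/2 + sin(6*z)/12.
Then F(2*pi/3) - F(0) = (pi/3) - (0) = pi/3.

pi/3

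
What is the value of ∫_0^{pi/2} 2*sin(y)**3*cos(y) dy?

Let u = sin(y), so du = cos(y) dy. When y = 0, u = 0; when y = pi/2, u = 1.
The integral becomes 2·∫ u**3 du from 0 to 1, with antiderivative u**4/2.
Back in y: F(y) = sin(y)**4/2.
Then F(pi/2) - F(0) = (1/2) - (0) = 1/2.

1/2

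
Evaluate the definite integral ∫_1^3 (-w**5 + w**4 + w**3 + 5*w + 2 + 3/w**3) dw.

-138/5

By the power rule, an antiderivative is F(w) = -w**6/6 + w**5/5 + w**4/4 + 5*w**2/2 + 2*w - 3/(2*w**2).
Then F(3) - F(1) = (-1459/60) - (197/60) = -138/5.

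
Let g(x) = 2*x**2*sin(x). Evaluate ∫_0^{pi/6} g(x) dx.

-4 - sqrt(3)*pi**2/36 + pi/3 + 2*sqrt(3)

Integrate by parts twice (u = x^2, dv = 2*sin(x) dx).
An antiderivative is F(x) = -2*x**2*cos(x) + 4*x*sin(x) + 4*cos(x).
Then F(pi/6) - F(0) = (-sqrt(3)*pi**2/36 + pi/3 + 2*sqrt(3)) - (4) = -4 - sqrt(3)*pi**2/36 + pi/3 + 2*sqrt(3).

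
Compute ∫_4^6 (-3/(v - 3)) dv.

An antiderivative is F(v) = -3*log(v - 3).
Then F(6) - F(4) = (-log(27)) - (0) = -log(27).

-log(27)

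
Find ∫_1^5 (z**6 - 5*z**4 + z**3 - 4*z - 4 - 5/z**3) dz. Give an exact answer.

284416/35

By the power rule, an antiderivative is F(z) = z**7/7 - z**5 + z**4/4 - 2*z**2 - 4*z + 5/(2*z**2).
Then F(5) - F(1) = (1137089/140) - (-115/28) = 284416/35.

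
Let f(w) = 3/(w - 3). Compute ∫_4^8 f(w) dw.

3*log(5)

An antiderivative is F(w) = 3*log(w - 3).
Then F(8) - F(4) = (3*log(5)) - (0) = 3*log(5).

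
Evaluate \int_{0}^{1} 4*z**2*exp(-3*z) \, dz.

8/27 - 68*exp(-3)/27

Integrate by parts twice (u = z^2, dv = 4*exp(-3*z) dz).
An antiderivative is F(z) = (-36*z**2 - 24*z - 8)*exp(-3*z)/27.
Then F(1) - F(0) = (-68*exp(-3)/27) - (-8/27) = 8/27 - 68*exp(-3)/27.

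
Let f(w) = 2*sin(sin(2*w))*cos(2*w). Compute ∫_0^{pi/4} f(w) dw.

Let u = sin(2*w), so du = 2*cos(2*w) dw. When w = 0, u = 0; when w = pi/4, u = 1.
The integral becomes ∫ sin(u) du from 0 to 1, with antiderivative -cos(u).
Back in w: F(w) = -cos(sin(2*w)).
Then F(pi/4) - F(0) = (-cos(1)) - (-1) = 1 - cos(1).

1 - cos(1)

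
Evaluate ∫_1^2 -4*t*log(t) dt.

3 - 8*log(2)

Integrate by parts once (u = ln t, dv = -4*t dt).
An antiderivative is F(t) = -t**2*(2*log(t) - 1).
Then F(2) - F(1) = (4 - 8*log(2)) - (1) = 3 - 8*log(2).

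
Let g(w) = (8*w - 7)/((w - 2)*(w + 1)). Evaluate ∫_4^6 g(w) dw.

Factor the denominator: w**2 - w - 2 = (w + 1)(w - 2).
Partial fractions: (8*w - 7)/((w - 2)*(w + 1)) = 5/(w + 1) + 3/(w - 2).
An antiderivative is F(w) = 3*log(w - 2) + 5*log(w + 1).
Then F(6) - F(4) = (6*log(2) + 5*log(7)) - (3*log(2) + 5*log(5)) = -5*log(5) + 3*log(2) + 5*log(7).

-5*log(5) + 3*log(2) + 5*log(7)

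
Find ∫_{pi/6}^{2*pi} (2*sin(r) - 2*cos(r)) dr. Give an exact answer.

An antiderivative is F(r) = -2*sin(r) - 2*cos(r).
Then F(2*pi) - F(pi/6) = (-2) - (-sqrt(3) - 1) = -1 + sqrt(3).

-1 + sqrt(3)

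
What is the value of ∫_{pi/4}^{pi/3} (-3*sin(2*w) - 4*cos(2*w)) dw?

5/4 - sqrt(3)

An antiderivative is F(w) = -2*sin(2*w) + 3*cos(2*w)/2.
Then F(pi/3) - F(pi/4) = (-sqrt(3) - 3/4) - (-2) = 5/4 - sqrt(3).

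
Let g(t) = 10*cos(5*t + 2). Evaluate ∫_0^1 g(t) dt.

Let u = 5*t + 2, so du = 5 dt. When t = 0, u = 2; when t = 1, u = 7.
The integral becomes 2·∫ cos(u) du from 2 to 7, with antiderivative 2*sin(u).
Back in t: F(t) = 2*sin(5*t + 2).
Then F(1) - F(0) = (2*sin(7)) - (2*sin(2)) = -2*sin(2) + 2*sin(7).

-2*sin(2) + 2*sin(7)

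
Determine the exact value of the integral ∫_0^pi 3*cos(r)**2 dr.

3*pi/2

Use the identity cos^2(r) = (1 + cos(2*r))/2.
An antiderivative is F(r) = 3*r/2 + 3*sin(2*r)/4.
Then F(pi) - F(0) = (3*pi/2) - (0) = 3*pi/2.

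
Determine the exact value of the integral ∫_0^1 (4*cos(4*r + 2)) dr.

-sin(2) + sin(6)

Let u = 4*r + 2, so du = 4 dr. When r = 0, u = 2; when r = 1, u = 6.
The integral becomes ∫ cos(u) du from 2 to 6, with antiderivative sin(u).
Back in r: F(r) = sin(4*r + 2).
Then F(1) - F(0) = (sin(6)) - (sin(2)) = -sin(2) + sin(6).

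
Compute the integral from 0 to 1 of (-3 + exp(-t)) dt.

-2 - exp(-1)

An antiderivative is F(t) = -3*t - exp(-t).
Then F(1) - F(0) = (-3 - exp(-1)) - (-1) = -2 - exp(-1).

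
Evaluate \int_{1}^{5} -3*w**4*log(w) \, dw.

9372/25 - 1875*log(5)

Integrate by parts once (u = ln w, dv = -3*w**4 dw).
An antiderivative is F(w) = -3*w**5*(5*log(w) - 1)/25.
Then F(5) - F(1) = (375 - 1875*log(5)) - (3/25) = 9372/25 - 1875*log(5).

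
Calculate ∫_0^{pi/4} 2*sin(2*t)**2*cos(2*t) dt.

Let u = sin(2*t), so du = 2*cos(2*t) dt. When t = 0, u = 0; when t = pi/4, u = 1.
The integral becomes ∫ u**2 du from 0 to 1, with antiderivative u**3/3.
Back in t: F(t) = sin(2*t)**3/3.
Then F(pi/4) - F(0) = (1/3) - (0) = 1/3.

1/3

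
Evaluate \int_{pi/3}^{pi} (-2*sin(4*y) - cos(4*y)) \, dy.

An antiderivative is F(y) = -sin(4*y)/4 + cos(4*y)/2.
Then F(pi) - F(pi/3) = (1/2) - (-1/4 + sqrt(3)/8) = 3/4 - sqrt(3)/8.

3/4 - sqrt(3)/8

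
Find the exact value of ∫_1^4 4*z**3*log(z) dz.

-255/4 + 512*log(2)

Integrate by parts once (u = ln z, dv = 4*z**3 dz).
An antiderivative is F(z) = z**4*(4*log(z) - 1)/4.
Then F(4) - F(1) = (-64 + 512*log(2)) - (-1/4) = -255/4 + 512*log(2).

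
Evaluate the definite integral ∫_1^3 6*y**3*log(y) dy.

Integrate by parts once (u = ln y, dv = 6*y**3 dy).
An antiderivative is F(y) = 3*y**4*(4*log(y) - 1)/8.
Then F(3) - F(1) = (-243/8 + 243*log(3)/2) - (-3/8) = -30 + 243*log(3)/2.

-30 + 243*log(3)/2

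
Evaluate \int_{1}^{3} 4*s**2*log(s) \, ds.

-104/9 + 36*log(3)

Integrate by parts once (u = ln s, dv = 4*s**2 ds).
An antiderivative is F(s) = 4*s**3*(3*log(s) - 1)/9.
Then F(3) - F(1) = (-12 + 36*log(3)) - (-4/9) = -104/9 + 36*log(3).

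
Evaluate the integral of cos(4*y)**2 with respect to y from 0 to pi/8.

Use the identity cos^2(4*y) = (1 + cos(8*y))/2.
An antiderivative is F(y) = y/2 + sin(8*y)/16.
Then F(pi/8) - F(0) = (pi/16) - (0) = pi/16.

pi/16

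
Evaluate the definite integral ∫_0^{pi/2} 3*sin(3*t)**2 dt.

3*pi/4

Use the identity sin^2(3*t) = (1 - cos(6*t))/2.
An antiderivative is F(t) = 3*t/2 - sin(6*t)/4.
Then F(pi/2) - F(0) = (3*pi/4) - (0) = 3*pi/4.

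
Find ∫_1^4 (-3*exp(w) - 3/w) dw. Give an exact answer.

An antiderivative is F(w) = -3*exp(w) - 3*log(w).
Then F(4) - F(1) = (-3*exp(4) - 3*log(4)) - (-3*exp(1)) = -3*exp(4) - 3*log(4) + 3*exp(1).

-3*exp(4) - 3*log(4) + 3*exp(1)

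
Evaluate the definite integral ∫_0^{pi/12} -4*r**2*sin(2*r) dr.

-sqrt(3)/2 - pi/12 + sqrt(3)*pi**2/144 + 1

Integrate by parts twice (u = r^2, dv = -4*sin(2*r) dr).
An antiderivative is F(r) = 2*r**2*cos(2*r) - 2*r*sin(2*r) - cos(2*r).
Then F(pi/12) - F(0) = (-sqrt(3)/2 - pi/12 + sqrt(3)*pi**2/144) - (-1) = -sqrt(3)/2 - pi/12 + sqrt(3)*pi**2/144 + 1.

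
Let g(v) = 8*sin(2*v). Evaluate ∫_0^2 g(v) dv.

Let u = 2*v, so du = 2 dv. When v = 0, u = 0; when v = 2, u = 4.
The integral becomes 4·∫ sin(u) du from 0 to 4, with antiderivative -4*cos(u).
Back in v: F(v) = -4*cos(2*v).
Then F(2) - F(0) = (-4*cos(4)) - (-4) = 4 - 4*cos(4).

4 - 4*cos(4)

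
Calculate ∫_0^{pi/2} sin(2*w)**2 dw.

pi/4

Use the identity sin^2(2*w) = (1 - cos(4*w))/2.
An antiderivative is F(w) = w/2 - sin(4*w)/8.
Then F(pi/2) - F(0) = (pi/4) - (0) = pi/4.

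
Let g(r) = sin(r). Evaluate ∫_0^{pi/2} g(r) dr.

An antiderivative is F(r) = -cos(r).
Then F(pi/2) - F(0) = (0) - (-1) = 1.

1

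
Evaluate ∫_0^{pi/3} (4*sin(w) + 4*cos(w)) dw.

An antiderivative is F(w) = 4*sin(w) - 4*cos(w).
Then F(pi/3) - F(0) = (-2 + 2*sqrt(3)) - (-4) = 2 + 2*sqrt(3).

2 + 2*sqrt(3)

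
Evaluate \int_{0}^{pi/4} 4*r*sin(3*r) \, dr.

sqrt(2)*(4 + 3*pi)/18

Integrate by parts once (u = r, dv = 4*sin(3*r) dr).
An antiderivative is F(r) = -4*r*cos(3*r)/3 + 4*sin(3*r)/9.
Then F(pi/4) - F(0) = (sqrt(2)*(4 + 3*pi)/18) - (0) = sqrt(2)*(4 + 3*pi)/18.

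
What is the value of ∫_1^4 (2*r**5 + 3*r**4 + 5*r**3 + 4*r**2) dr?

47631/20

By the power rule, an antiderivative is F(r) = r**6/3 + 3*r**5/5 + 5*r**4/4 + 4*r**3/3.
Then F(4) - F(1) = (35776/15) - (211/60) = 47631/20.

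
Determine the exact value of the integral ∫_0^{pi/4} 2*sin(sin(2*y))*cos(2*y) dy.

Let u = sin(2*y), so du = 2*cos(2*y) dy. When y = 0, u = 0; when y = pi/4, u = 1.
The integral becomes ∫ sin(u) du from 0 to 1, with antiderivative -cos(u).
Back in y: F(y) = -cos(sin(2*y)).
Then F(pi/4) - F(0) = (-cos(1)) - (-1) = 1 - cos(1).

1 - cos(1)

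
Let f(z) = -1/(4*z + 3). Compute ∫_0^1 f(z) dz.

An antiderivative is F(z) = -log(4*z + 3)/4.
Then F(1) - F(0) = (-log(7)/4) - (-log(3)/4) = -log(7)/4 + log(3)/4.

-log(7)/4 + log(3)/4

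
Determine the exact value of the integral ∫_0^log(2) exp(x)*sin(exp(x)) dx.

-cos(2) + cos(1)

Let u = exp(x), so du = exp(x) dx. When x = 0, u = 1; when x = log(2), u = 2.
The integral becomes ∫ sin(u) du from 1 to 2, with antiderivative -cos(u).
Back in x: F(x) = -cos(exp(x)).
Then F(log(2)) - F(0) = (-cos(2)) - (-cos(1)) = -cos(2) + cos(1).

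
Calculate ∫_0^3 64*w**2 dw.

Let u = 4*w, so du = 4 dw. When w = 0, u = 0; when w = 3, u = 12.
The integral becomes ∫ u**2 du from 0 to 12, with antiderivative u**3/3.
Back in w: F(w) = 64*w**3/3.
Then F(3) - F(0) = (576) - (0) = 576.

576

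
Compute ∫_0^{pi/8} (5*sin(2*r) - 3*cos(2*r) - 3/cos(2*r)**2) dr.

An antiderivative is F(r) = -3*sin(2*r)/2 - 5*cos(2*r)/2 - 3*tan(2*r)/2.
Then F(pi/8) - F(0) = (-2*sqrt(2) - 3/2) - (-5/2) = 1 - 2*sqrt(2).

1 - 2*sqrt(2)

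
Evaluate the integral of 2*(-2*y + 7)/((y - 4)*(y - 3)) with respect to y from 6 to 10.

Factor the denominator: y**2 - 7*y + 12 = (y - 3)(y - 4).
Partial fractions: 2*(-2*y + 7)/((y - 4)*(y - 3)) = -2/(y - 3) - 2/(y - 4).
An antiderivative is F(y) = -2*log(y - 4) - 2*log(y - 3).
Then F(10) - F(6) = (-2*log(7) - 2*log(3) - 2*log(2)) - (-log(36)) = -log(49).

-log(49)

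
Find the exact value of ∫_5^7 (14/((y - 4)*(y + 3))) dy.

-2*log(5) + 2*log(3) + 4*log(2)

Factor the denominator: y**2 - y - 12 = (y + 3)(y - 4).
Partial fractions: 14/((y - 4)*(y + 3)) = -2/(y + 3) + 2/(y - 4).
An antiderivative is F(y) = 2*log(y - 4) - 2*log(y + 3).
Then F(7) - F(5) = (log(9/100)) - (-log(64)) = -2*log(5) + 2*log(3) + 4*log(2).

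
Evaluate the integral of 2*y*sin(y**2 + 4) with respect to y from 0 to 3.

-cos(13) + cos(4)

Let u = y**2 + 4, so du = 2*y dy. When y = 0, u = 4; when y = 3, u = 13.
The integral becomes ∫ sin(u) du from 4 to 13, with antiderivative -cos(u).
Back in y: F(y) = -cos(y**2 + 4).
Then F(3) - F(0) = (-cos(13)) - (-cos(4)) = -cos(13) + cos(4).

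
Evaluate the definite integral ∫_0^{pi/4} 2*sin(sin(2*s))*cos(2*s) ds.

Let u = sin(2*s), so du = 2*cos(2*s) ds. When s = 0, u = 0; when s = pi/4, u = 1.
The integral becomes ∫ sin(u) du from 0 to 1, with antiderivative -cos(u).
Back in s: F(s) = -cos(sin(2*s)).
Then F(pi/4) - F(0) = (-cos(1)) - (-1) = 1 - cos(1).

1 - cos(1)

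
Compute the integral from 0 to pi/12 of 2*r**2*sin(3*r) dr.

-4/27 - sqrt(2)*pi**2/432 + sqrt(2)*pi/54 + 2*sqrt(2)/27

Integrate by parts twice (u = r^2, dv = 2*sin(3*r) dr).
An antiderivative is F(r) = -2*r**2*cos(3*r)/3 + 4*r*sin(3*r)/9 + 4*cos(3*r)/27.
Then F(pi/12) - F(0) = (sqrt(2)*(-pi**2 + 8*pi + 32)/432) - (4/27) = -4/27 - sqrt(2)*pi**2/432 + sqrt(2)*pi/54 + 2*sqrt(2)/27.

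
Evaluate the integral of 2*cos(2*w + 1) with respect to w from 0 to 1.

Let u = 2*w + 1, so du = 2 dw. When w = 0, u = 1; when w = 1, u = 3.
The integral becomes ∫ cos(u) du from 1 to 3, with antiderivative sin(u).
Back in w: F(w) = sin(2*w + 1).
Then F(1) - F(0) = (sin(3)) - (sin(1)) = -sin(1) + sin(3).

-sin(1) + sin(3)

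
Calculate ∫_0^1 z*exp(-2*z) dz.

(-3 + exp(2))*exp(-2)/4

Integrate by parts once (u = z, dv = exp(-2*z) dz).
An antiderivative is F(z) = (-2*z - 1)*exp(-2*z)/4.
Then F(1) - F(0) = (-3*exp(-2)/4) - (-1/4) = (-3 + exp(2))*exp(-2)/4.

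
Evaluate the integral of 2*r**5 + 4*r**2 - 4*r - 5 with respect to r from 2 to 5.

By the power rule, an antiderivative is F(r) = r**6/3 + 4*r**3/3 - 2*r**2 - 5*r.
Then F(5) - F(2) = (5300) - (14) = 5286.

5286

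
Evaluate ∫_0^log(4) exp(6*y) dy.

1365/2

Let u = exp(y), so du = exp(y) dy. When y = 0, u = 1; when y = log(4), u = 4.
The integral becomes ∫ u**5 du from 1 to 4, with antiderivative u**6/6.
Back in y: F(y) = exp(6*y)/6.
Then F(log(4)) - F(0) = (2048/3) - (1/6) = 1365/2.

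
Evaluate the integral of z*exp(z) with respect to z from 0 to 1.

Integrate by parts once (u = z, dv = exp(z) dz).
An antiderivative is F(z) = (z - 1)*exp(z).
Then F(1) - F(0) = (0) - (-1) = 1.

1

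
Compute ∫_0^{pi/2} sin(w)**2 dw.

Use the identity sin^2(w) = (1 - cos(2*w))/2.
An antiderivative is F(w) = w/2 - sin(2*w)/4.
Then F(pi/2) - F(0) = (pi/4) - (0) = pi/4.

pi/4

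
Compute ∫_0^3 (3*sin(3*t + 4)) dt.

-cos(13) + cos(4)

Let u = 3*t + 4, so du = 3 dt. When t = 0, u = 4; when t = 3, u = 13.
The integral becomes ∫ sin(u) du from 4 to 13, with antiderivative -cos(u).
Back in t: F(t) = -cos(3*t + 4).
Then F(3) - F(0) = (-cos(13)) - (-cos(4)) = -cos(13) + cos(4).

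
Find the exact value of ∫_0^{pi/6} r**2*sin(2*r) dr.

Integrate by parts twice (u = r^2, dv = sin(2*r) dr).
An antiderivative is F(r) = -r**2*cos(2*r)/2 + r*sin(2*r)/2 + cos(2*r)/4.
Then F(pi/6) - F(0) = (-pi**2/144 + 1/8 + sqrt(3)*pi/24) - (1/4) = -1/8 - pi**2/144 + sqrt(3)*pi/24.

-1/8 - pi**2/144 + sqrt(3)*pi/24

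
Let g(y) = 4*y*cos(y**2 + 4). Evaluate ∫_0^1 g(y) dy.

Let u = y**2 + 4, so du = 2*y dy. When y = 0, u = 4; when y = 1, u = 5.
The integral becomes 2·∫ cos(u) du from 4 to 5, with antiderivative 2*sin(u).
Back in y: F(y) = 2*sin(y**2 + 4).
Then F(1) - F(0) = (2*sin(5)) - (2*sin(4)) = 2*sin(5) - 2*sin(4).

2*sin(5) - 2*sin(4)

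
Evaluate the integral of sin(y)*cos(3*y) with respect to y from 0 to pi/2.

Use the identity sin(y)cos(3*y) = [sin(4*y) + sin(-2*y)]/2.
An antiderivative is F(y) = cos(2*y)/4 - cos(4*y)/8.
Then F(pi/2) - F(0) = (-3/8) - (1/8) = -1/2.

-1/2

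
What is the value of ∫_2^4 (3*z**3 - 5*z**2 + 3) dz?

278/3

By the power rule, an antiderivative is F(z) = 3*z**4/4 - 5*z**3/3 + 3*z.
Then F(4) - F(2) = (292/3) - (14/3) = 278/3.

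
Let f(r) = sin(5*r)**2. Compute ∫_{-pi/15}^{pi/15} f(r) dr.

Use the identity sin^2(5*r) = (1 - cos(10*r))/2.
An antiderivative is F(r) = r/2 - sin(10*r)/20.
Then F(pi/15) - F(-pi/15) = (-sqrt(3)/40 + pi/30) - (-pi/30 + sqrt(3)/40) = -sqrt(3)/20 + pi/15.

-sqrt(3)/20 + pi/15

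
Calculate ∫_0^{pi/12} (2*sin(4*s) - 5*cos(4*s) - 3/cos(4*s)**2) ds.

An antiderivative is F(s) = -5*sin(4*s)/4 - cos(4*s)/2 - 3*tan(4*s)/4.
Then F(pi/12) - F(0) = (-11*sqrt(3)/8 - 1/4) - (-1/2) = 1/4 - 11*sqrt(3)/8.

1/4 - 11*sqrt(3)/8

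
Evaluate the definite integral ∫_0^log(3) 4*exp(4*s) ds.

80

Let u = exp(s), so du = exp(s) ds. When s = 0, u = 1; when s = log(3), u = 3.
The integral becomes 4·∫ u**3 du from 1 to 3, with antiderivative u**4.
Back in s: F(s) = exp(4*s).
Then F(log(3)) - F(0) = (81) - (1) = 80.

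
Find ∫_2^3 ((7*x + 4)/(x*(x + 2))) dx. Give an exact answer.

-12*log(2) + 2*log(3) + 5*log(5)

Factor the denominator: x**2 + 2*x = (x + 2)x.
Partial fractions: (7*x + 4)/(x*(x + 2)) = 5/(x + 2) + 2/x.
An antiderivative is F(x) = 2*log(x) + 5*log(x + 2).
Then F(3) - F(2) = (2*log(3) + 5*log(5)) - (12*log(2)) = -12*log(2) + 2*log(3) + 5*log(5).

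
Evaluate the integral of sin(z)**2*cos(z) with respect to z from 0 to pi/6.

Let u = sin(z), so du = cos(z) dz. When z = 0, u = 0; when z = pi/6, u = 1/2.
The integral becomes ∫ u**2 du from 0 to 1/2, with antiderivative u**3/3.
Back in z: F(z) = sin(z)**3/3.
Then F(pi/6) - F(0) = (1/24) - (0) = 1/24.

1/24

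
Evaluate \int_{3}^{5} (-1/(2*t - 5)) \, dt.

-log(5)/2

An antiderivative is F(t) = -log(2*t - 5)/2.
Then F(5) - F(3) = (-log(5)/2) - (0) = -log(5)/2.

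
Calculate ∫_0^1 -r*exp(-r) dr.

Integrate by parts once (u = r, dv = -exp(-r) dr).
An antiderivative is F(r) = (r + 1)*exp(-r).
Then F(1) - F(0) = (2*exp(-1)) - (1) = -1 + 2*exp(-1).

-1 + 2*exp(-1)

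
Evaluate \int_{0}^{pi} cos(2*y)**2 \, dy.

pi/2

Use the identity cos^2(2*y) = (1 + cos(4*y))/2.
An antiderivative is F(y) = y/2 + sin(4*y)/8.
Then F(pi) - F(0) = (pi/2) - (0) = pi/2.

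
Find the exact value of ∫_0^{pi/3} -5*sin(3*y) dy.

An antiderivative is F(y) = 5*cos(3*y)/3.
Then F(pi/3) - F(0) = (-5/3) - (5/3) = -10/3.

-10/3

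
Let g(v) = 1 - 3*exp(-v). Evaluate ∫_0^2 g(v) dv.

-1 + 3*exp(-2)

An antiderivative is F(v) = v + 3*exp(-v).
Then F(2) - F(0) = (3*exp(-2) + 2) - (3) = -1 + 3*exp(-2).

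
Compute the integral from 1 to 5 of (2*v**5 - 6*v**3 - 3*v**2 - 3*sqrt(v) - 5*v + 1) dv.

By the power rule, an antiderivative is F(v) = v**6/3 - 3*v**4/2 - 2*v**(3/2) - v**3 - 5*v**2/2 + v.
Then F(5) - F(1) = (12265/3 - 10*sqrt(5)) - (-17/3) = 4094 - 10*sqrt(5).

4094 - 10*sqrt(5)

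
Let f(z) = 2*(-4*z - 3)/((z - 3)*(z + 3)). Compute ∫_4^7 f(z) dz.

-13*log(2) - 3*log(5) + 3*log(7)

Factor the denominator: z**2 - 9 = (z + 3)(z - 3).
Partial fractions: 2*(-4*z - 3)/((z - 3)*(z + 3)) = -3/(z + 3) - 5/(z - 3).
An antiderivative is F(z) = -5*log(z - 3) - 3*log(z + 3).
Then F(7) - F(4) = (-13*log(2) - 3*log(5)) - (-3*log(7)) = -13*log(2) - 3*log(5) + 3*log(7).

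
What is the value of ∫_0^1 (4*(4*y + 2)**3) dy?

320

Let u = 4*y + 2, so du = 4 dy. When y = 0, u = 2; when y = 1, u = 6.
The integral becomes ∫ u**3 du from 2 to 6, with antiderivative u**4/4.
Back in y: F(y) = (4*y + 2)**4/4.
Then F(1) - F(0) = (324) - (4) = 320.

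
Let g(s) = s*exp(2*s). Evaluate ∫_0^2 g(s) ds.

Integrate by parts once (u = s, dv = exp(2*s) ds).
An antiderivative is F(s) = (2*s - 1)*exp(2*s)/4.
Then F(2) - F(0) = (3*exp(4)/4) - (-1/4) = 1/4 + 3*exp(4)/4.

1/4 + 3*exp(4)/4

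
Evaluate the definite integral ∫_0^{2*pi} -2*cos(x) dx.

0

An antiderivative is F(x) = -2*sin(x).
Then F(2*pi) - F(0) = (0) - (0) = 0.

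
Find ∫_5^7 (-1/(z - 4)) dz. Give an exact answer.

-log(3)

An antiderivative is F(z) = -log(z - 4).
Then F(7) - F(5) = (-log(3)) - (0) = -log(3).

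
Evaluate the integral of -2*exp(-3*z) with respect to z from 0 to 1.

An antiderivative is F(z) = 2*exp(-3*z)/3.
Then F(1) - F(0) = (2*exp(-3)/3) - (2/3) = -2/3 + 2*exp(-3)/3.

-2/3 + 2*exp(-3)/3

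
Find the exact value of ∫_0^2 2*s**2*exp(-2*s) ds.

Integrate by parts twice (u = s^2, dv = 2*exp(-2*s) ds).
An antiderivative is F(s) = (-2*s**2 - 2*s - 1)*exp(-2*s)/2.
Then F(2) - F(0) = (-13*exp(-4)/2) - (-1/2) = (-13 + exp(4))*exp(-4)/2.

(-13 + exp(4))*exp(-4)/2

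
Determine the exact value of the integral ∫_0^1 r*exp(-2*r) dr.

(-3 + exp(2))*exp(-2)/4

Integrate by parts once (u = r, dv = exp(-2*r) dr).
An antiderivative is F(r) = (-2*r - 1)*exp(-2*r)/4.
Then F(1) - F(0) = (-3*exp(-2)/4) - (-1/4) = (-3 + exp(2))*exp(-2)/4.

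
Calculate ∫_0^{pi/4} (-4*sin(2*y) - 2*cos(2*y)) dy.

An antiderivative is F(y) = -sin(2*y) + 2*cos(2*y).
Then F(pi/4) - F(0) = (-1) - (2) = -3.

-3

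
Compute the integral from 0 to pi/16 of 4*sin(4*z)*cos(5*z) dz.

Use the identity sin(4*z)cos(5*z) = [sin(9*z) + sin(-z)]/2.
An antiderivative is F(z) = 2*cos(z) - 2*cos(9*z)/9.
Then F(pi/16) - F(0) = (2*sin(pi/16)/9 + 2*cos(pi/16)) - (16/9) = -16/9 + 2*sin(pi/16)/9 + 2*cos(pi/16).

-16/9 + 2*sin(pi/16)/9 + 2*cos(pi/16)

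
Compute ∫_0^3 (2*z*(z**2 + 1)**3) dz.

9999/4

Let u = z**2 + 1, so du = 2*z dz. When z = 0, u = 1; when z = 3, u = 10.
The integral becomes ∫ u**3 du from 1 to 10, with antiderivative u**4/4.
Back in z: F(z) = (z**2 + 1)**4/4.
Then F(3) - F(0) = (2500) - (1/4) = 9999/4.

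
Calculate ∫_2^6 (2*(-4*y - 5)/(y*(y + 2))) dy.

Factor the denominator: y**2 + 2*y = (y + 2)y.
Partial fractions: 2*(-4*y - 5)/(y*(y + 2)) = -3/(y + 2) - 5/y.
An antiderivative is F(y) = -5*log(y) - 3*log(y + 2).
Then F(6) - F(2) = (-14*log(2) - 5*log(3)) - (-11*log(2)) = -5*log(3) - 3*log(2).

-5*log(3) - 3*log(2)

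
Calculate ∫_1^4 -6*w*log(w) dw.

Integrate by parts once (u = ln w, dv = -6*w dw).
An antiderivative is F(w) = -3*w**2*(2*log(w) - 1)/2.
Then F(4) - F(1) = (24 - 96*log(2)) - (3/2) = 45/2 - 96*log(2).

45/2 - 96*log(2)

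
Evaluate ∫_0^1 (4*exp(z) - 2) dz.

-6 + 4*E

An antiderivative is F(z) = -2*z + 4*exp(z).
Then F(1) - F(0) = (-2 + 4*E) - (4) = -6 + 4*E.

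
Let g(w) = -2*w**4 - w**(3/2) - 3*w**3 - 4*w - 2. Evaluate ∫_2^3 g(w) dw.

-2903/20 - 18*sqrt(3)/5 + 8*sqrt(2)/5

By the power rule, an antiderivative is F(w) = -2*w**(5/2)/5 - 2*w**5/5 - 3*w**4/4 - 2*w**2 - 2*w.
Then F(3) - F(2) = (-3639/20 - 18*sqrt(3)/5) - (-184/5 - 8*sqrt(2)/5) = -2903/20 - 18*sqrt(3)/5 + 8*sqrt(2)/5.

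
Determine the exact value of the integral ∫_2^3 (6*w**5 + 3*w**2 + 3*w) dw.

By the power rule, an antiderivative is F(w) = w**6 + w**3 + 3*w**2/2.
Then F(3) - F(2) = (1539/2) - (78) = 1383/2.

1383/2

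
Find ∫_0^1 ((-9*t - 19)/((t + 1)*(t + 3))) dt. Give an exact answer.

-13*log(2) + 4*log(3)

Factor the denominator: t**2 + 4*t + 3 = (t + 3)(t + 1).
Partial fractions: (-9*t - 19)/((t + 1)*(t + 3)) = -4/(t + 3) - 5/(t + 1).
An antiderivative is F(t) = -5*log(t + 1) - 4*log(t + 3).
Then F(1) - F(0) = (-13*log(2)) - (-log(81)) = -13*log(2) + 4*log(3).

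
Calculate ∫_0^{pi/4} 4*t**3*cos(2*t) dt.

-3*pi/4 + pi**3/32 + 3/2

Integrate by parts 3 times (u = t^3, dv = 4*cos(2*t) dt).
An antiderivative is F(t) = 2*t**3*sin(2*t) + 3*t**2*cos(2*t) - 3*t*sin(2*t) - 3*cos(2*t)/2.
Then F(pi/4) - F(0) = (pi*(-24 + pi**2)/32) - (-3/2) = -3*pi/4 + pi**3/32 + 3/2.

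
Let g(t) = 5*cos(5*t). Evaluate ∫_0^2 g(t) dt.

Let u = 5*t, so du = 5 dt. When t = 0, u = 0; when t = 2, u = 10.
The integral becomes ∫ cos(u) du from 0 to 10, with antiderivative sin(u).
Back in t: F(t) = sin(5*t).
Then F(2) - F(0) = (sin(10)) - (0) = sin(10).

sin(10)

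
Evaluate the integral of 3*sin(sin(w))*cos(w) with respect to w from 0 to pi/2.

3 - 3*cos(1)

Let u = sin(w), so du = cos(w) dw. When w = 0, u = 0; when w = pi/2, u = 1.
The integral becomes 3·∫ sin(u) du from 0 to 1, with antiderivative -3*cos(u).
Back in w: F(w) = -3*cos(sin(w)).
Then F(pi/2) - F(0) = (-3*cos(1)) - (-3) = 3 - 3*cos(1).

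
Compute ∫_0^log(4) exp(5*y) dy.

1023/5

Let u = exp(y), so du = exp(y) dy. When y = 0, u = 1; when y = log(4), u = 4.
The integral becomes ∫ u**4 du from 1 to 4, with antiderivative u**5/5.
Back in y: F(y) = exp(5*y)/5.
Then F(log(4)) - F(0) = (1024/5) - (1/5) = 1023/5.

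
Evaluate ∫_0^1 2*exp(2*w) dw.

-1 + exp(2)

An antiderivative is F(w) = exp(2*w).
Then F(1) - F(0) = (exp(2)) - (1) = -1 + exp(2).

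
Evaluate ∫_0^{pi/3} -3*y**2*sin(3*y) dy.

4/9 - pi**2/9

Integrate by parts twice (u = y^2, dv = -3*sin(3*y) dy).
An antiderivative is F(y) = y**2*cos(3*y) - 2*y*sin(3*y)/3 - 2*cos(3*y)/9.
Then F(pi/3) - F(0) = (2/9 - pi**2/9) - (-2/9) = 4/9 - pi**2/9.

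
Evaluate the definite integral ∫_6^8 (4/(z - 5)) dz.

An antiderivative is F(z) = 4*log(z - 5).
Then F(8) - F(6) = (log(81)) - (0) = log(81).

log(81)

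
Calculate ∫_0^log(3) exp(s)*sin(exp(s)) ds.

Let u = exp(s), so du = exp(s) ds. When s = 0, u = 1; when s = log(3), u = 3.
The integral becomes ∫ sin(u) du from 1 to 3, with antiderivative -cos(u).
Back in s: F(s) = -cos(exp(s)).
Then F(log(3)) - F(0) = (-cos(3)) - (-cos(1)) = cos(1) - cos(3).

cos(1) - cos(3)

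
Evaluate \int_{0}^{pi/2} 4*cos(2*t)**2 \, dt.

Use the identity cos^2(2*t) = (1 + cos(4*t))/2.
An antiderivative is F(t) = 2*t + sin(4*t)/2.
Then F(pi/2) - F(0) = (pi) - (0) = pi.

pi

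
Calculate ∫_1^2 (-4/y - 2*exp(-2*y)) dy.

-4*log(2) - exp(-2) + exp(-4)

An antiderivative is F(y) = -4*log(y) + exp(-2*y).
Then F(2) - F(1) = (-4*log(2) + exp(-4)) - (exp(-2)) = -4*log(2) - exp(-2) + exp(-4).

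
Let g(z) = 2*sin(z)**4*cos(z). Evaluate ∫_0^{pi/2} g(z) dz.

Let u = sin(z), so du = cos(z) dz. When z = 0, u = 0; when z = pi/2, u = 1.
The integral becomes 2·∫ u**4 du from 0 to 1, with antiderivative 2*u**5/5.
Back in z: F(z) = 2*sin(z)**5/5.
Then F(pi/2) - F(0) = (2/5) - (0) = 2/5.

2/5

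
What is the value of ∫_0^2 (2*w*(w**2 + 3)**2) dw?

Let u = w**2 + 3, so du = 2*w dw. When w = 0, u = 3; when w = 2, u = 7.
The integral becomes ∫ u**2 du from 3 to 7, with antiderivative u**3/3.
Back in w: F(w) = (w**2 + 3)**3/3.
Then F(2) - F(0) = (343/3) - (9) = 316/3.

316/3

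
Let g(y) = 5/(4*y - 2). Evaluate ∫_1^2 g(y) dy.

5*log(3)/4

An antiderivative is F(y) = 5*log(4*y - 2)/4.
Then F(2) - F(1) = (5*log(6)/4) - (5*log(2)/4) = 5*log(3)/4.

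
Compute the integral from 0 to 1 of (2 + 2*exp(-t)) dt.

An antiderivative is F(t) = 2*t - 2*exp(-t).
Then F(1) - F(0) = (2 - 2*exp(-1)) - (-2) = 4 - 2*exp(-1).

4 - 2*exp(-1)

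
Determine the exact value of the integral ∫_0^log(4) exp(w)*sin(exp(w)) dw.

Let u = exp(w), so du = exp(w) dw. When w = 0, u = 1; when w = log(4), u = 4.
The integral becomes ∫ sin(u) du from 1 to 4, with antiderivative -cos(u).
Back in w: F(w) = -cos(exp(w)).
Then F(log(4)) - F(0) = (-cos(4)) - (-cos(1)) = cos(1) - cos(4).

cos(1) - cos(4)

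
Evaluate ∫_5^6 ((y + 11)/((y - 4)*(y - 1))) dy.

-4*log(5) + 13*log(2)

Factor the denominator: y**2 - 5*y + 4 = (y - 1)(y - 4).
Partial fractions: (y + 11)/((y - 4)*(y - 1)) = -4/(y - 1) + 5/(y - 4).
An antiderivative is F(y) = 5*log(y - 4) - 4*log(y - 1).
Then F(6) - F(5) = (-4*log(5) + 5*log(2)) - (-8*log(2)) = -4*log(5) + 13*log(2).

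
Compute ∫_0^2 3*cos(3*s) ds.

sin(6)

Let u = 3*s, so du = 3 ds. When s = 0, u = 0; when s = 2, u = 6.
The integral becomes ∫ cos(u) du from 0 to 6, with antiderivative sin(u).
Back in s: F(s) = sin(3*s).
Then F(2) - F(0) = (sin(6)) - (0) = sin(6).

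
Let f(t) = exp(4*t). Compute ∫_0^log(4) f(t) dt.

255/4

Let u = exp(t), so du = exp(t) dt. When t = 0, u = 1; when t = log(4), u = 4.
The integral becomes ∫ u**3 du from 1 to 4, with antiderivative u**4/4.
Back in t: F(t) = exp(4*t)/4.
Then F(log(4)) - F(0) = (64) - (1/4) = 255/4.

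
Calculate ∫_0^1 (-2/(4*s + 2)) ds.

-log(6)/2 + log(2)/2

An antiderivative is F(s) = -log(4*s + 2)/2.
Then F(1) - F(0) = (-log(6)/2) - (-log(2)/2) = -log(6)/2 + log(2)/2.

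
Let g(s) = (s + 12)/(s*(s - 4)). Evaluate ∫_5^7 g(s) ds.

-3*log(7) + 4*log(3) + 3*log(5)

Factor the denominator: s**2 - 4*s = s(s - 4).
Partial fractions: (s + 12)/(s*(s - 4)) = -3/s + 4/(s - 4).
An antiderivative is F(s) = -3*log(s) + 4*log(s - 4).
Then F(7) - F(5) = (-3*log(7) + 4*log(3)) - (-3*log(5)) = -3*log(7) + 4*log(3) + 3*log(5).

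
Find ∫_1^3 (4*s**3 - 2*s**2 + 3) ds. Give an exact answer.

206/3

By the power rule, an antiderivative is F(s) = s**4 - 2*s**3/3 + 3*s.
Then F(3) - F(1) = (72) - (10/3) = 206/3.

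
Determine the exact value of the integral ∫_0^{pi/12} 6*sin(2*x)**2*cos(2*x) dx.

Let u = sin(2*x), so du = 2*cos(2*x) dx. When x = 0, u = 0; when x = pi/12, u = 1/2.
The integral becomes 3·∫ u**2 du from 0 to 1/2, with antiderivative u**3.
Back in x: F(x) = sin(2*x)**3.
Then F(pi/12) - F(0) = (1/8) - (0) = 1/8.

1/8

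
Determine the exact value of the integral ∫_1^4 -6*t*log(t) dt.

Integrate by parts once (u = ln t, dv = -6*t dt).
An antiderivative is F(t) = -3*t**2*(2*log(t) - 1)/2.
Then F(4) - F(1) = (24 - 96*log(2)) - (3/2) = 45/2 - 96*log(2).

45/2 - 96*log(2)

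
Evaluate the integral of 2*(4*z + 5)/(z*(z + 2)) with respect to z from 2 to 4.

Factor the denominator: z**2 + 2*z = (z + 2)z.
Partial fractions: 2*(4*z + 5)/(z*(z + 2)) = 3/(z + 2) + 5/z.
An antiderivative is F(z) = 5*log(z) + 3*log(z + 2).
Then F(4) - F(2) = (3*log(3) + 13*log(2)) - (11*log(2)) = 2*log(2) + 3*log(3).

2*log(2) + 3*log(3)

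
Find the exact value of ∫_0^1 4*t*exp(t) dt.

4

Integrate by parts once (u = t, dv = 4*exp(t) dt).
An antiderivative is F(t) = (4*t - 4)*exp(t).
Then F(1) - F(0) = (0) - (-4) = 4.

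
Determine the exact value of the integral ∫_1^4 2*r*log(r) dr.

Integrate by parts once (u = ln r, dv = 2*r dr).
An antiderivative is F(r) = r**2*(2*log(r) - 1)/2.
Then F(4) - F(1) = (-8 + 32*log(2)) - (-1/2) = -15/2 + 32*log(2).

-15/2 + 32*log(2)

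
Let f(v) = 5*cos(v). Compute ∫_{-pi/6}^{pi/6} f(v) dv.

5

An antiderivative is F(v) = 5*sin(v).
Then F(pi/6) - F(-pi/6) = (5/2) - (-5/2) = 5.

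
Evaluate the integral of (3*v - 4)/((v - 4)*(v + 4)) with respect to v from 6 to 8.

log(72/25)

Factor the denominator: v**2 - 16 = (v + 4)(v - 4).
Partial fractions: (3*v - 4)/((v - 4)*(v + 4)) = 2/(v + 4) + 1/(v - 4).
An antiderivative is F(v) = log(v - 4) + 2*log(v + 4).
Then F(8) - F(6) = (2*log(3) + 6*log(2)) - (3*log(2) + 2*log(5)) = log(72/25).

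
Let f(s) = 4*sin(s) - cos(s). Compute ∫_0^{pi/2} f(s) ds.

An antiderivative is F(s) = -sin(s) - 4*cos(s).
Then F(pi/2) - F(0) = (-1) - (-4) = 3.

3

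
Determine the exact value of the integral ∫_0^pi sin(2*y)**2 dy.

pi/2

Use the identity sin^2(2*y) = (1 - cos(4*y))/2.
An antiderivative is F(y) = y/2 - sin(4*y)/8.
Then F(pi) - F(0) = (pi/2) - (0) = pi/2.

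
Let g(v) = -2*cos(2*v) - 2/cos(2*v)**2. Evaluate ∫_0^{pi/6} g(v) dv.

-3*sqrt(3)/2

An antiderivative is F(v) = -sin(2*v) - tan(2*v).
Then F(pi/6) - F(0) = (-3*sqrt(3)/2) - (0) = -3*sqrt(3)/2.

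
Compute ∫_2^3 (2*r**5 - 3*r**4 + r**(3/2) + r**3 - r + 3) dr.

-8*sqrt(2)/5 + 18*sqrt(3)/5 + 6709/60

By the power rule, an antiderivative is F(r) = r**6/3 + 2*r**(5/2)/5 - 3*r**5/5 + r**4/4 - r**2/2 + 3*r.
Then F(3) - F(2) = (18*sqrt(3)/5 + 2439/20) - (8*sqrt(2)/5 + 152/15) = -8*sqrt(2)/5 + 18*sqrt(3)/5 + 6709/60.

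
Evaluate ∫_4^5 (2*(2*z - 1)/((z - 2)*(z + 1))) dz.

log(81/25)

Factor the denominator: z**2 - z - 2 = (z + 1)(z - 2).
Partial fractions: 2*(2*z - 1)/((z - 2)*(z + 1)) = 2/(z + 1) + 2/(z - 2).
An antiderivative is F(z) = 2*log(z - 2) + 2*log(z + 1).
Then F(5) - F(4) = (2*log(2) + 4*log(3)) - (log(100)) = log(81/25).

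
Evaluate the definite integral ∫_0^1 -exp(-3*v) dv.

An antiderivative is F(v) = exp(-3*v)/3.
Then F(1) - F(0) = (exp(-3)/3) - (1/3) = (1 - exp(3))*exp(-3)/3.

(1 - exp(3))*exp(-3)/3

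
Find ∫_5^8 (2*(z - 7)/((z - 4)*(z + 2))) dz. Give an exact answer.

-3*log(7) + log(2) + 3*log(5)

Factor the denominator: z**2 - 2*z - 8 = (z + 2)(z - 4).
Partial fractions: 2*(z - 7)/((z - 4)*(z + 2)) = 3/(z + 2) - 1/(z - 4).
An antiderivative is F(z) = -log(z - 4) + 3*log(z + 2).
Then F(8) - F(5) = (log(2) + 3*log(5)) - (3*log(7)) = -3*log(7) + log(2) + 3*log(5).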